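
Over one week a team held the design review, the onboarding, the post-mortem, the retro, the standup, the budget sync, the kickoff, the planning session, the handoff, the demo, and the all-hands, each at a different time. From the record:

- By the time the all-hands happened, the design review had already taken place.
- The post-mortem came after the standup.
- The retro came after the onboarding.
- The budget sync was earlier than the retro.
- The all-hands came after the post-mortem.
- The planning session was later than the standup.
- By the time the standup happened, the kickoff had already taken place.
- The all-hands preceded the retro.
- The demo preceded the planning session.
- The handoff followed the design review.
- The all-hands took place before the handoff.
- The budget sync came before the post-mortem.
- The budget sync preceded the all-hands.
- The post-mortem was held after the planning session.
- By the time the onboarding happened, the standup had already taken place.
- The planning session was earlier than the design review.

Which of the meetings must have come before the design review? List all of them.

Directly stated before the design review: the planning session.
The demo reaches the design review via the demo → the planning session → the design review.
The kickoff reaches the design review via the kickoff → the standup → the planning session → the design review.
The standup reaches the design review via the standup → the planning session → the design review.

the demo, the kickoff, the planning session, the standup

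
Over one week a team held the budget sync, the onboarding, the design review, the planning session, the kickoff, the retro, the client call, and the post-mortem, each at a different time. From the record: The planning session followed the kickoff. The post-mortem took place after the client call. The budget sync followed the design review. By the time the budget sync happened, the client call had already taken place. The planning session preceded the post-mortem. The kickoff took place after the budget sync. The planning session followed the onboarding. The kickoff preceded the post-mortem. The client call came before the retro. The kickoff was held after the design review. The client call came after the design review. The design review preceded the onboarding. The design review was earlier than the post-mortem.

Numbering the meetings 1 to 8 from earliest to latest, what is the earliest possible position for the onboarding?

2

The design review must come before the onboarding — 1 forced predecessor.
Nothing else is forced ahead of the onboarding, so its earliest slot is position 1 + 1 = 2.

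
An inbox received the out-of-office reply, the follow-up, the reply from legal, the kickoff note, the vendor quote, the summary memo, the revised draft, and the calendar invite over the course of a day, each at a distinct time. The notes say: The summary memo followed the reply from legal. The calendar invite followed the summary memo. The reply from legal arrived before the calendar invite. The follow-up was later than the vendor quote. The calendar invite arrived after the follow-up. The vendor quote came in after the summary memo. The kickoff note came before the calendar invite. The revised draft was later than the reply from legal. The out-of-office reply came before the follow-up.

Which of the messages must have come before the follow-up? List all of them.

the out-of-office reply, the reply from legal, the summary memo, the vendor quote

Directly stated before the follow-up: the out-of-office reply and the vendor quote.
The reply from legal reaches the follow-up via the reply from legal → the summary memo → the vendor quote → the follow-up.
The summary memo reaches the follow-up via the summary memo → the vendor quote → the follow-up.
No chain forces the calendar invite (or any of the others) ahead of the follow-up.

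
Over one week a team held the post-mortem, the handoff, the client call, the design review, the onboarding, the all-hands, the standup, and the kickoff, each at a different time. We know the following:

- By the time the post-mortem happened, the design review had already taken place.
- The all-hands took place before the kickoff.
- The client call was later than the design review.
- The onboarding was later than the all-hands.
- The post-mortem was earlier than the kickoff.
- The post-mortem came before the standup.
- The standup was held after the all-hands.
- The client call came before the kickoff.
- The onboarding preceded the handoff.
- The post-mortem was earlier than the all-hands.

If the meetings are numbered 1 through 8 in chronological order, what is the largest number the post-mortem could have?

3

The post-mortem must come before the all-hands, the handoff, the kickoff, the onboarding, and the standup — 5 meetings forced after it.
Everything else can be placed before the post-mortem in some valid order, so the post-mortem can sit as late as position 8 − 5 = 3.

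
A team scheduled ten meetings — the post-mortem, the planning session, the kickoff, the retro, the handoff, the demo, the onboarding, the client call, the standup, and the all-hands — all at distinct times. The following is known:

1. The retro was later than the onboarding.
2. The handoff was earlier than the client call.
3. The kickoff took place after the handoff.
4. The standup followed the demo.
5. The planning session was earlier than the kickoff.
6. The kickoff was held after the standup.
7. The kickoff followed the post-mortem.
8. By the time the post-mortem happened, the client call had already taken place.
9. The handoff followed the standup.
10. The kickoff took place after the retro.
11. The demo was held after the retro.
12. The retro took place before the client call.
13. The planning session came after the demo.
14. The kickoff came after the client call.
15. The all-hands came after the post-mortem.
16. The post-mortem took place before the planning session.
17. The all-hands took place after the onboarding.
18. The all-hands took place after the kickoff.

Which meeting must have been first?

the onboarding

The onboarding has a chain of constraints placing it before every other meeting, so the onboarding must be first.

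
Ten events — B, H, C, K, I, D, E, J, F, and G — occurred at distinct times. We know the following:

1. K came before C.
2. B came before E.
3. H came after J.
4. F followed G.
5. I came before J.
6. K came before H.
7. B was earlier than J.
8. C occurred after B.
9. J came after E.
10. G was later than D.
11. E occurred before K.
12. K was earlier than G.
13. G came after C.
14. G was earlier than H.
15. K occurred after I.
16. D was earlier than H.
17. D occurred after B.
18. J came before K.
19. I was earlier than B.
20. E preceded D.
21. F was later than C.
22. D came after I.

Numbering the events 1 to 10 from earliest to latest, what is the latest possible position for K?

6

K must come before C, F, G, and H — 4 events forced after it.
Everything else can be placed before K in some valid order, so K can sit as late as position 10 − 4 = 6.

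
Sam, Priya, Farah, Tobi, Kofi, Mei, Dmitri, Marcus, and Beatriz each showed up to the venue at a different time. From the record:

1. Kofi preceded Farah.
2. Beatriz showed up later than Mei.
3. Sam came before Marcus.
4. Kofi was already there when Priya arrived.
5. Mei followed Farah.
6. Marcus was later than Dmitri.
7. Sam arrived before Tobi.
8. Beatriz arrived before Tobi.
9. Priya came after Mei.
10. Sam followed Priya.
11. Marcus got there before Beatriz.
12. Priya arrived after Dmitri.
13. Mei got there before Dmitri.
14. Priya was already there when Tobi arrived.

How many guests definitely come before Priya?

Directly stated before Priya: Dmitri, Kofi, and Mei.
Farah reaches Priya via Farah → Mei → Priya.
No chain forces Tobi (or any of the others) ahead of Priya.
That's Dmitri, Farah, Kofi, and Mei — 4 in all.

4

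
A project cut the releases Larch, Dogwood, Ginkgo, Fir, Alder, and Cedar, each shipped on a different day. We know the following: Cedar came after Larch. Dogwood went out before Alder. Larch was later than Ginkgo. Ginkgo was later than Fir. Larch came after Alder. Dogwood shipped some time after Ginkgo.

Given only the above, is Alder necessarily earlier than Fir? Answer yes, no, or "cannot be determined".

no

Tracing the constraints gives Fir → Ginkgo → Dogwood → Alder, so Fir must come before Alder.
That means Alder cannot be before Fir.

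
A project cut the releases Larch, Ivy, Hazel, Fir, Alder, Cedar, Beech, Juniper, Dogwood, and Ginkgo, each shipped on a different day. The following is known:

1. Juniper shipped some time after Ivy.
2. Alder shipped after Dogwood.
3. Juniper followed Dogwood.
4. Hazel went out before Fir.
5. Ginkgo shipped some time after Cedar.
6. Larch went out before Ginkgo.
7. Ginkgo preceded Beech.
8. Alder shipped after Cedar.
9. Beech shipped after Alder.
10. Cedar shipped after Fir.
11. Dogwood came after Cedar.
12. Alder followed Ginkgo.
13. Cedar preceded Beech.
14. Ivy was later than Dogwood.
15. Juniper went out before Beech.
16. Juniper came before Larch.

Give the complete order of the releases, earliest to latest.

Hazel, Fir, Cedar, Dogwood, Ivy, Juniper, Larch, Ginkgo, Alder, Beech

The constraints fix every adjacent pair, so only one ordering works:
Hazel → Fir → Cedar → Dogwood → Ivy → Juniper → Larch → Ginkgo → Alder → Beech.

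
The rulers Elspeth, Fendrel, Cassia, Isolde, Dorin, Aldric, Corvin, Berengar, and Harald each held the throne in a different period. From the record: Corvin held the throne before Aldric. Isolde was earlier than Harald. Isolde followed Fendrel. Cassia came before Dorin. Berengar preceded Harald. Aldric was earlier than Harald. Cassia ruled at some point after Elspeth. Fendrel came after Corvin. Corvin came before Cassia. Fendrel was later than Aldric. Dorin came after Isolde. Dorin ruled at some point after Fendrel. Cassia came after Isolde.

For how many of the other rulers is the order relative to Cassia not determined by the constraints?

2

Forced before Cassia: Aldric, Corvin, Elspeth, Fendrel, and Isolde; forced after Cassia: Dorin.
That leaves Berengar and Harald with no forced order relative to Cassia — 2.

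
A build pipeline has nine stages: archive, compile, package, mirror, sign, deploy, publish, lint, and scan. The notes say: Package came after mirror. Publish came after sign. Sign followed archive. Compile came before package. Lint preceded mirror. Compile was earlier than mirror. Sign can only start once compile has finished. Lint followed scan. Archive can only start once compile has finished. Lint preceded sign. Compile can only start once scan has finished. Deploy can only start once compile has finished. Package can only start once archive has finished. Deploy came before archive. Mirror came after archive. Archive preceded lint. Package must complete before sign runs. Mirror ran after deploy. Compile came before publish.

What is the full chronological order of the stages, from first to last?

The constraints fix every adjacent pair, so only one ordering works:
scan → compile → deploy → archive → lint → mirror → package → sign → publish.

scan, compile, deploy, archive, lint, mirror, package, sign, publish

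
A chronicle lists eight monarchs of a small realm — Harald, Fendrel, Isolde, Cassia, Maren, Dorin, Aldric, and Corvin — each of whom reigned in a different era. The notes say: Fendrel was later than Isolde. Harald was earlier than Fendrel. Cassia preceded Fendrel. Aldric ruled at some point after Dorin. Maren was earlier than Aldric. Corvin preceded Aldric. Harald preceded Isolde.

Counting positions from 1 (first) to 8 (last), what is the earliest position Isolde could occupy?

Harald must come before Isolde — 1 forced predecessor.
Nothing else is forced ahead of Isolde, so their earliest slot is position 1 + 1 = 2.

2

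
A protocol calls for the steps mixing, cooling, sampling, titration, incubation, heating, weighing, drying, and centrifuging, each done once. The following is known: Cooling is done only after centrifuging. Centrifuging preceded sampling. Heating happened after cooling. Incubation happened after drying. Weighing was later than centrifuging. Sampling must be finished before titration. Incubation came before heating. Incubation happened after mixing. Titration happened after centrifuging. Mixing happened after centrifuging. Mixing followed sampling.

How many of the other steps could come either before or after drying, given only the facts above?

Forced after drying: heating and incubation.
That leaves centrifuging, cooling, mixing, sampling, titration, and weighing with no forced order relative to drying — 6.

6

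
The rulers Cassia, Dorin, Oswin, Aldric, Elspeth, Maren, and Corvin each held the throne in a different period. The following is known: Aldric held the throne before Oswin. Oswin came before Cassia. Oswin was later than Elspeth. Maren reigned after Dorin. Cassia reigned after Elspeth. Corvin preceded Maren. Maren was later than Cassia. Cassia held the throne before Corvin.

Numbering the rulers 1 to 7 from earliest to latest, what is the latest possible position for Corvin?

6

Corvin must come before Maren — 1 ruler forced after them.
Everything else can be placed before Corvin in some valid order, so Corvin can sit as late as position 7 − 1 = 6.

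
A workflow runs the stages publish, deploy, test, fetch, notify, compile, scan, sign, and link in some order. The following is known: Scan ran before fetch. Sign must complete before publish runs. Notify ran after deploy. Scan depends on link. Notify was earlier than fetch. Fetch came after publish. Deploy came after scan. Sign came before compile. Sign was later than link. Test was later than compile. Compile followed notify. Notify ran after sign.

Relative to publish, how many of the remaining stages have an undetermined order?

5

Forced before publish: link and sign; forced after publish: fetch.
That leaves compile, deploy, notify, scan, and test with no forced order relative to publish — 5.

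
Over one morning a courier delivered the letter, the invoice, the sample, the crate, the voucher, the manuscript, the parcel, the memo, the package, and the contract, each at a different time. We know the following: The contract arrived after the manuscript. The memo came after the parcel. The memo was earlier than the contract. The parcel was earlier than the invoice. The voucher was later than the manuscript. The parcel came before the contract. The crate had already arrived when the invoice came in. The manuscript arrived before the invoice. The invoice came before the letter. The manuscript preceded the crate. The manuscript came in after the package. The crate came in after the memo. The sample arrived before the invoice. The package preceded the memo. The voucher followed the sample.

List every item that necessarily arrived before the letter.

the crate, the invoice, the manuscript, the memo, the package, the parcel, the sample

Directly stated before the letter: the invoice.
The crate reaches the letter via the crate → the invoice → the letter.
The manuscript reaches the letter via the manuscript → the invoice → the letter.
The memo reaches the letter via the memo → the crate → the invoice → the letter.
Likewise the package, the parcel, and the sample each reach the letter by chaining the stated constraints.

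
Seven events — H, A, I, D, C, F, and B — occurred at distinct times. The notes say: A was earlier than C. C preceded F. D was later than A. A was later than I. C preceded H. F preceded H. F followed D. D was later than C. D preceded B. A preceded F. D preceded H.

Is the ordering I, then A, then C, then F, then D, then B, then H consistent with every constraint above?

The constraints require D before F, but in the proposed sequence F appears ahead of D. That one violation is enough.

no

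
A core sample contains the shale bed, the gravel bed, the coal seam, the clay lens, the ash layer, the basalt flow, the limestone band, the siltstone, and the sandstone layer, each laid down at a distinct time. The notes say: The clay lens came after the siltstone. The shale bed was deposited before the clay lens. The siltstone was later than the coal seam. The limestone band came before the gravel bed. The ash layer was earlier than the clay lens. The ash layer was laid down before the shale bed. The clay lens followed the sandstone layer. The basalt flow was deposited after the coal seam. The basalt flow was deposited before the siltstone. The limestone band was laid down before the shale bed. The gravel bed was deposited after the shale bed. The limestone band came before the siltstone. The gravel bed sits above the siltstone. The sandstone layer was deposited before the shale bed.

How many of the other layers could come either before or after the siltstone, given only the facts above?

Forced before the siltstone: the basalt flow, the coal seam, and the limestone band; forced after the siltstone: the clay lens and the gravel bed.
That leaves the ash layer, the sandstone layer, and the shale bed with no forced order relative to the siltstone — 3.

3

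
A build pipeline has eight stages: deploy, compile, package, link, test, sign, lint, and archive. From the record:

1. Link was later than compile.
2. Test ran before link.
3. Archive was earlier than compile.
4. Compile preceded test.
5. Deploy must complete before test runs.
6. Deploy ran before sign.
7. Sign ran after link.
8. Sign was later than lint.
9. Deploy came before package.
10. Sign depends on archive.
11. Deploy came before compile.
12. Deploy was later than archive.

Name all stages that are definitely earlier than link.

Directly stated before link: compile and test.
Archive reaches link via archive → compile → link.
Deploy reaches link via deploy → compile → link.
No chain forces package (or any of the others) ahead of link.

archive, compile, deploy, test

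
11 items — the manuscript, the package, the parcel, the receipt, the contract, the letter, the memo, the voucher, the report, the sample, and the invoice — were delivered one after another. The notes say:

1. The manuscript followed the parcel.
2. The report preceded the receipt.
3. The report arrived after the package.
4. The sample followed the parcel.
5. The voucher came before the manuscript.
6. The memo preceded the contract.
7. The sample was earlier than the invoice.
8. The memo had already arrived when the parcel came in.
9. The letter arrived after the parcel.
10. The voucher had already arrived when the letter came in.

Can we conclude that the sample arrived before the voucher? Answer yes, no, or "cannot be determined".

cannot be determined

No chain of stated constraints runs from the sample to the voucher, and none runs from the voucher to the sample either.
So the relative order of the sample and the voucher is not fixed by the given facts.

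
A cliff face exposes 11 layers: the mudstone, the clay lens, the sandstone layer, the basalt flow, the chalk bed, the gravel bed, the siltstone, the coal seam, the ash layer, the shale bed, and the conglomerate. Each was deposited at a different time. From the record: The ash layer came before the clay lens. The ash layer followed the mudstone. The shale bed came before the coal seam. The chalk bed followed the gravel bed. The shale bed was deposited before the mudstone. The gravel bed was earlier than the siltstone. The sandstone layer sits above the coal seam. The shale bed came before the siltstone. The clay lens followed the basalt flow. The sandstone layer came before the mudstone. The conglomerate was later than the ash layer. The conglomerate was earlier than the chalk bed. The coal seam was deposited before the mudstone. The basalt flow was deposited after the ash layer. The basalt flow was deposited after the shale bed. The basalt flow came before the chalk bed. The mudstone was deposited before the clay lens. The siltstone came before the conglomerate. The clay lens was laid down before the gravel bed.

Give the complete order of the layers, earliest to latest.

The constraints fix every adjacent pair, so only one ordering works:
the shale bed → the coal seam → the sandstone layer → the mudstone → the ash layer → the basalt flow → the clay lens → the gravel bed → the siltstone → the conglomerate → the chalk bed.

the shale bed, the coal seam, the sandstone layer, the mudstone, the ash layer, the basalt flow, the clay lens, the gravel bed, the siltstone, the conglomerate, the chalk bed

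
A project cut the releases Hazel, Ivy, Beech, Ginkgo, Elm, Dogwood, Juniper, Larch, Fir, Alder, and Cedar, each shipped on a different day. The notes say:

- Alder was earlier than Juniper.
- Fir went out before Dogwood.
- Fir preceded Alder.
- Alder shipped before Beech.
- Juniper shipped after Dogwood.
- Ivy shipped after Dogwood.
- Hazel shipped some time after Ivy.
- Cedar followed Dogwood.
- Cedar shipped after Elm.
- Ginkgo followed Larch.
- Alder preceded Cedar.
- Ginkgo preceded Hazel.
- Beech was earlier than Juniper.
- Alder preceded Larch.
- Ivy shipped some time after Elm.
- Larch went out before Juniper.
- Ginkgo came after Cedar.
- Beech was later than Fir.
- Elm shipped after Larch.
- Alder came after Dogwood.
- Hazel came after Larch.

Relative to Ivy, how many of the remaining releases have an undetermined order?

Forced before Ivy: Alder, Dogwood, Elm, Fir, and Larch; forced after Ivy: Hazel.
That leaves Beech, Cedar, Ginkgo, and Juniper with no forced order relative to Ivy — 4.

4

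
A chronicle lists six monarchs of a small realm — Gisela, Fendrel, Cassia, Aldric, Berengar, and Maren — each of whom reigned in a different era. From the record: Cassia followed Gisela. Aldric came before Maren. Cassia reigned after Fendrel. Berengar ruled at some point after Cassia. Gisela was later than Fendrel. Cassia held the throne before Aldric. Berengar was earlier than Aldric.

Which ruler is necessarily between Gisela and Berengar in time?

Tracing the constraints gives Gisela → Cassia → Berengar, so Cassia sits after Gisela and before Berengar.
No other ruler is forced both after Gisela and before Berengar.

Cassia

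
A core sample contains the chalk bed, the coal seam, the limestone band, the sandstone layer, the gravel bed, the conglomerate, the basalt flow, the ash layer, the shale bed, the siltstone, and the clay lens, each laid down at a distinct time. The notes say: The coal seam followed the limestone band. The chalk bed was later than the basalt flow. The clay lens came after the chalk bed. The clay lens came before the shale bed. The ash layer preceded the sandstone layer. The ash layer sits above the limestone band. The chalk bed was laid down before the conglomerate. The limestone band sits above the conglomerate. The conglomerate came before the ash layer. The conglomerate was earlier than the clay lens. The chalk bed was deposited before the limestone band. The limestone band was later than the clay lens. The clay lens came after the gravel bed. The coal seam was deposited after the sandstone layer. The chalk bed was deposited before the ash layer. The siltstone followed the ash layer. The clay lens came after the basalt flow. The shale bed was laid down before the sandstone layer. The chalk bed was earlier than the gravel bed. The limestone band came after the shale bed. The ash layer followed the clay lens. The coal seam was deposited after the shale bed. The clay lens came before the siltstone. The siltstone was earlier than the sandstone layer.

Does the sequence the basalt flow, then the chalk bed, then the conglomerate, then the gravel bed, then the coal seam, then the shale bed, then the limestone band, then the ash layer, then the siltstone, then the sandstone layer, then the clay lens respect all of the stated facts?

The constraints require the shale bed before the coal seam, but in the proposed sequence the coal seam appears ahead of the shale bed. That one violation is enough.

no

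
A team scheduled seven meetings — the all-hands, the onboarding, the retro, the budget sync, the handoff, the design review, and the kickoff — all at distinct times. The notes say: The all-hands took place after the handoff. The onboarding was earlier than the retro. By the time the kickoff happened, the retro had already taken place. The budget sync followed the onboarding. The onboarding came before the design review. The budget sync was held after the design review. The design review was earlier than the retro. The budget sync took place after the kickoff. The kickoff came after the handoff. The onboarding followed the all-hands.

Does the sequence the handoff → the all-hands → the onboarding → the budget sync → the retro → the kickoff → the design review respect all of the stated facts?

The constraints require the design review before the budget sync, but in the proposed sequence the budget sync appears ahead of the design review. That one violation is enough.

no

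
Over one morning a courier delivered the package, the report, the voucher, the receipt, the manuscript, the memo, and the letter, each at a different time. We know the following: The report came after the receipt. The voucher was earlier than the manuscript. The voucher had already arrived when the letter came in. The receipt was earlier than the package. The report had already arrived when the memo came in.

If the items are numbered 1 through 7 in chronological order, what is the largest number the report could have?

The report must come before the memo — 1 item forced after it.
Everything else can be placed before the report in some valid order, so the report can sit as late as position 7 − 1 = 6.

6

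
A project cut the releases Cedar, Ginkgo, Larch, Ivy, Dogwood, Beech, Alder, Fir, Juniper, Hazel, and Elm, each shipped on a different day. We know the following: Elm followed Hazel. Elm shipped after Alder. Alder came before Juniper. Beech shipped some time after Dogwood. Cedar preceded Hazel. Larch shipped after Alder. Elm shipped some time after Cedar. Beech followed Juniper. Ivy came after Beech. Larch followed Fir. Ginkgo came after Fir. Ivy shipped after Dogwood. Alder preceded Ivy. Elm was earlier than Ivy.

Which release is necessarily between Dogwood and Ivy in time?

Tracing the constraints gives Dogwood → Beech → Ivy, so Beech sits after Dogwood and before Ivy.
No other release is forced both after Dogwood and before Ivy.

Beech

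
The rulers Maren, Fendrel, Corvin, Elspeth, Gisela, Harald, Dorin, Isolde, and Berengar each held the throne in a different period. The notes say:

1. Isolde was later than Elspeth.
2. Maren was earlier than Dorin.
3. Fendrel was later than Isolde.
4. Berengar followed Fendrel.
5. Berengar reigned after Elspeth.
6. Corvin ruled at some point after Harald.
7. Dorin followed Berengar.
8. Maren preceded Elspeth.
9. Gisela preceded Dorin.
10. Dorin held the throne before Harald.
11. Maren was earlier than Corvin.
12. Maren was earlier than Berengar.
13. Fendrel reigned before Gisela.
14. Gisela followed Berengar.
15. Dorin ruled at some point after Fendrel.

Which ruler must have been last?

Corvin

Every other ruler has a chain of constraints placing them before Corvin, so Corvin is last.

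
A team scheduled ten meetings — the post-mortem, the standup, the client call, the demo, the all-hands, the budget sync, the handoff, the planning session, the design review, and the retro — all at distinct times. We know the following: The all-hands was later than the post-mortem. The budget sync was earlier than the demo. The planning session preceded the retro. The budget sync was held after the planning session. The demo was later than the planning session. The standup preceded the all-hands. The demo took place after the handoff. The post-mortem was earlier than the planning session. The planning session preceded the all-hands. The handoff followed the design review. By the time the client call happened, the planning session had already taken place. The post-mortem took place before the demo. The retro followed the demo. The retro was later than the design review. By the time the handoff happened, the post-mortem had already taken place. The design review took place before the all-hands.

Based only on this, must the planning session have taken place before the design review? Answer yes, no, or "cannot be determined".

cannot be determined

No chain of stated constraints runs from the planning session to the design review, and none runs from the design review to the planning session either.
So the relative order of the planning session and the design review is not fixed by the given facts.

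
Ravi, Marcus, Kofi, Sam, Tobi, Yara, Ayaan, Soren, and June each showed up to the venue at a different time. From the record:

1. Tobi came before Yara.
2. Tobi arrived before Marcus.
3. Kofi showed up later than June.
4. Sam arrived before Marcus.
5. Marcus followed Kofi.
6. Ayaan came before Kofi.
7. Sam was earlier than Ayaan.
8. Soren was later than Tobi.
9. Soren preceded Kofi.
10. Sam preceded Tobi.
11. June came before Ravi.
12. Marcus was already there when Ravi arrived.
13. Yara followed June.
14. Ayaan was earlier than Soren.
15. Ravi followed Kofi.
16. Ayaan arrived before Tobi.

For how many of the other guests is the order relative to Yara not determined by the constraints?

Forced before Yara: Ayaan, June, Sam, and Tobi.
That leaves Kofi, Marcus, Ravi, and Soren with no forced order relative to Yara — 4.

4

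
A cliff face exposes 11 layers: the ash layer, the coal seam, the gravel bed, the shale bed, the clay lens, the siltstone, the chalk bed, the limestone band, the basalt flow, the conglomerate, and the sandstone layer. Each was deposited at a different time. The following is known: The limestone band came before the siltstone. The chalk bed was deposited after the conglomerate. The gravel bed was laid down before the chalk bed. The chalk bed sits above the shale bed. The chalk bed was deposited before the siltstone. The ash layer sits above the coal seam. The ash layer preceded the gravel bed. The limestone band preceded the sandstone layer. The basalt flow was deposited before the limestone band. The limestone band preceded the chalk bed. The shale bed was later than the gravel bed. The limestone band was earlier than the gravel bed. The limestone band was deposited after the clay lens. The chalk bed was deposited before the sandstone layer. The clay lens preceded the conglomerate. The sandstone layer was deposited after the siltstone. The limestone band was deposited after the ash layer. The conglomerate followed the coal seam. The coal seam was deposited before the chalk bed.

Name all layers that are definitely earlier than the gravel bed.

the ash layer, the basalt flow, the clay lens, the coal seam, the limestone band

Directly stated before the gravel bed: the ash layer and the limestone band.
The basalt flow reaches the gravel bed via the basalt flow → the limestone band → the gravel bed.
The clay lens reaches the gravel bed via the clay lens → the limestone band → the gravel bed.
The coal seam reaches the gravel bed via the coal seam → the ash layer → the gravel bed.
No chain forces the conglomerate (or any of the others) ahead of the gravel bed.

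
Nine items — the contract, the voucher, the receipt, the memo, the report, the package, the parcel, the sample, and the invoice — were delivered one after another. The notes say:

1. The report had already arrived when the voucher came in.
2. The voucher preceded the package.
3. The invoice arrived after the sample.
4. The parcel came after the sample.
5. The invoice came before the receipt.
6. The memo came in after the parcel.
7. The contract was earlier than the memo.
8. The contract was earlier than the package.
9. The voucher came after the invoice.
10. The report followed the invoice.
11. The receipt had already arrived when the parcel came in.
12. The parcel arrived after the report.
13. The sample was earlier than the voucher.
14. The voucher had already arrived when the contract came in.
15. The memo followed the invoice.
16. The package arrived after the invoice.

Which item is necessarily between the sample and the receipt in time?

the invoice

Tracing the constraints gives the sample → the invoice → the receipt, so the invoice sits after the sample and before the receipt.
No other item is forced both after the sample and before the receipt.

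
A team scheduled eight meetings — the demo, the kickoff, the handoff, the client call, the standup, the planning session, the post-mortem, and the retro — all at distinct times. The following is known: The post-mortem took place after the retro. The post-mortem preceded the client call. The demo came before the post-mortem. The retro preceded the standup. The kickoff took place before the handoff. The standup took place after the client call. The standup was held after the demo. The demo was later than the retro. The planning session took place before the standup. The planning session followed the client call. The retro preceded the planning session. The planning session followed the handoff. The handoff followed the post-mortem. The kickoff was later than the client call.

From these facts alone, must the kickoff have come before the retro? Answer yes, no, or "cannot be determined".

no

Tracing the constraints gives the retro → the post-mortem → the client call → the kickoff, so the retro must come before the kickoff.
That means the kickoff cannot be before the retro.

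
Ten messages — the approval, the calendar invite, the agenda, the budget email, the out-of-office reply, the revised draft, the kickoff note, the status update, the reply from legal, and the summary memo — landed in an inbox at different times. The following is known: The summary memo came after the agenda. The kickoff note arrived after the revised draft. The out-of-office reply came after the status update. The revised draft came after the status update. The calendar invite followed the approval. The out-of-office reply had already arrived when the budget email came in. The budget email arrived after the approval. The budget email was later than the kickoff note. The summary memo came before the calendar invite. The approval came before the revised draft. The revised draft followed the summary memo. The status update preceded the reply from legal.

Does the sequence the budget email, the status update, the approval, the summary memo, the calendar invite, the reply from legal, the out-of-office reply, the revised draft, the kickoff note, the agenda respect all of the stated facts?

no

The constraints require the agenda before the summary memo, but in the proposed sequence the summary memo appears ahead of the agenda. That one violation is enough.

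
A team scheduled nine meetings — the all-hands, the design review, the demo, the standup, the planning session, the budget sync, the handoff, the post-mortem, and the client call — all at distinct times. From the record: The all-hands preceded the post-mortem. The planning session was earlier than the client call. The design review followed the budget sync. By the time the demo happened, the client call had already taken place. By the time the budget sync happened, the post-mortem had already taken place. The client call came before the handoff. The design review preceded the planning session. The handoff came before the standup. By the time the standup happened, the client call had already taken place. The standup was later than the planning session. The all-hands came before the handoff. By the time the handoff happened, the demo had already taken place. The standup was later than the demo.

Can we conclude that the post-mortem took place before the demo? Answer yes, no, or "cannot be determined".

yes

Chain the constraints: the post-mortem → the budget sync → the design review → the planning session → the client call → the demo. Each link is directly stated, so the post-mortem comes before the demo.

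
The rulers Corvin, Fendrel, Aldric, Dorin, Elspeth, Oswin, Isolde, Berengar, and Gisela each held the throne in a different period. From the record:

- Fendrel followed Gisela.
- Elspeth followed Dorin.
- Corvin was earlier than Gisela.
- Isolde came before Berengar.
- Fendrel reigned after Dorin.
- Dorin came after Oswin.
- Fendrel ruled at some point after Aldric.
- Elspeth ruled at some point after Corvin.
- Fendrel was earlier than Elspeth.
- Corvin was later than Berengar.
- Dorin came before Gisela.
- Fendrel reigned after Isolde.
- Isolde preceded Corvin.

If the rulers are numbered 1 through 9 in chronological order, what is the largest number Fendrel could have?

8

Fendrel must come before Elspeth — 1 ruler forced after them.
Everything else can be placed before Fendrel in some valid order, so Fendrel can sit as late as position 9 − 1 = 8.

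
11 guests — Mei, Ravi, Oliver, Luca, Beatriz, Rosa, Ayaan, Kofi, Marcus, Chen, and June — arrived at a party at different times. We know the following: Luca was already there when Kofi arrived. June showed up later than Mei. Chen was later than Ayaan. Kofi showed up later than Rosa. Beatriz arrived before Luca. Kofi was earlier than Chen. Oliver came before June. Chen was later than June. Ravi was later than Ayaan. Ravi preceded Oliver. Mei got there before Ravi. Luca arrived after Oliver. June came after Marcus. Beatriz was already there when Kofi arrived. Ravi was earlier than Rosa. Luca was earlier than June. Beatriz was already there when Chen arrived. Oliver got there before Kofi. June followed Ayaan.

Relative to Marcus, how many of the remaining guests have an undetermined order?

8

Forced after Marcus: Chen and June.
That leaves Ayaan, Beatriz, Kofi, Luca, Mei, Oliver, Ravi, and Rosa with no forced order relative to Marcus — 8.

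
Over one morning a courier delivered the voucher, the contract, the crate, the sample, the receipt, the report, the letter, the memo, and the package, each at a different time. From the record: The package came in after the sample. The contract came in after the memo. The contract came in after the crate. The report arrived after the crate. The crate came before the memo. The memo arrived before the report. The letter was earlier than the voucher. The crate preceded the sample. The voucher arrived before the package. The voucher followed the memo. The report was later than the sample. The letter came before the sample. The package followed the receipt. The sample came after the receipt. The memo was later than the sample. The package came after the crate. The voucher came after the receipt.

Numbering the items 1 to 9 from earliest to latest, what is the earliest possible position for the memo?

The crate, the letter, the receipt, and the sample must all come before the memo — 4 forced predecessors.
Nothing else is forced ahead of the memo, so its earliest slot is position 4 + 1 = 5.

5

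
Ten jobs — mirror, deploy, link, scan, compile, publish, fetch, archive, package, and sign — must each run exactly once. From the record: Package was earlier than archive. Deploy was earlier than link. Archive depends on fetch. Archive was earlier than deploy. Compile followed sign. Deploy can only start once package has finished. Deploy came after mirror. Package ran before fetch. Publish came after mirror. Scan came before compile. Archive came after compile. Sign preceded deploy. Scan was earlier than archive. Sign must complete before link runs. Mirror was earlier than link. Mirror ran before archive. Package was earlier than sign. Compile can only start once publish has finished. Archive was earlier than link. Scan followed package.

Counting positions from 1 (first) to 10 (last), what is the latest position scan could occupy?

6

Scan must come before archive, compile, deploy, and link — 4 stages forced after it.
Everything else can be placed before scan in some valid order, so scan can sit as late as position 10 − 4 = 6.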